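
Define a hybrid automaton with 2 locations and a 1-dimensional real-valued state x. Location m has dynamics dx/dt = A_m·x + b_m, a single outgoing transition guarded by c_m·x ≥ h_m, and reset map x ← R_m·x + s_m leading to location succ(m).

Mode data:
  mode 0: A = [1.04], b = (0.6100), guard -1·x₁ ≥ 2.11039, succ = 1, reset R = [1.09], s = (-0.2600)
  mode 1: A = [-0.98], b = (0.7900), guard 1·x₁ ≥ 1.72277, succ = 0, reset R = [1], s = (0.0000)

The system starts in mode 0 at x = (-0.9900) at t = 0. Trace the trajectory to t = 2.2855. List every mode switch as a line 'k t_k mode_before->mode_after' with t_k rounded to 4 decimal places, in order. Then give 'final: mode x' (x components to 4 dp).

Mode 0: guard c·x = 2.1104 hit at Δt = 1.2778 (t = 1.2778), x⁻ = (-2.1104) → reset → x⁺ = (-2.5603), jump to mode 1
Mode 1: flow for 1.0077 to horizon, guard not reached → x = (-0.4478)

1 1.2778 0->1
final: 1 -0.4478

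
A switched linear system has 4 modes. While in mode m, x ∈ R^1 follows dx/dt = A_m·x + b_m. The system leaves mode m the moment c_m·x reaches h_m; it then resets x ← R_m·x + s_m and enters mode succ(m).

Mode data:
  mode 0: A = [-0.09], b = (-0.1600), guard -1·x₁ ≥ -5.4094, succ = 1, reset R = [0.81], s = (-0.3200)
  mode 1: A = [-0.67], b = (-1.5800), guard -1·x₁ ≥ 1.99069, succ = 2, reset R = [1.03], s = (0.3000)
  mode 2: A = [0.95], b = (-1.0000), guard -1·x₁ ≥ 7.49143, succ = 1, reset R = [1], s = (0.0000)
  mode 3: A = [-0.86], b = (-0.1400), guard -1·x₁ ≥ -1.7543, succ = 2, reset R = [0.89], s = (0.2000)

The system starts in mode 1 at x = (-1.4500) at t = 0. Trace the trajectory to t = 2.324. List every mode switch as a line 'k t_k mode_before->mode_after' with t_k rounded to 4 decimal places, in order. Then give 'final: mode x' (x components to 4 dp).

Mode 1: guard c·x = 1.9907 hit at Δt = 1.3503 (t = 1.3503), x⁻ = (-1.9907) → reset → x⁺ = (-1.7504), jump to mode 2
Mode 2: flow for 0.9737 to horizon, guard not reached → x = (-6.0164)

1 1.3503 1->2
final: 2 -6.0164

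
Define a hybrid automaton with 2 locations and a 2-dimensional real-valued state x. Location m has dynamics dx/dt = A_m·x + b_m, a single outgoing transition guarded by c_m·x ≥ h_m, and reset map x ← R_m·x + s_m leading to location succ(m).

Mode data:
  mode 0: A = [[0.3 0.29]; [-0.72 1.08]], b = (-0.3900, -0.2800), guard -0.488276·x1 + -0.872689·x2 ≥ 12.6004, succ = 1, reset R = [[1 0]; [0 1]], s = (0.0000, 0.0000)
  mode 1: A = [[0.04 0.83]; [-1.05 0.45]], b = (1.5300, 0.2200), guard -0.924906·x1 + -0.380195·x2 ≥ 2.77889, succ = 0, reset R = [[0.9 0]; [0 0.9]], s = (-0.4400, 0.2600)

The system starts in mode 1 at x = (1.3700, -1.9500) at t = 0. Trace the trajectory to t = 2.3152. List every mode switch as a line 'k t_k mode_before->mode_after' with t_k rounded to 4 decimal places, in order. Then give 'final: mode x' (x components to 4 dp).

1 1.5423 1->0
final: 0 -3.4741 -8.5122

Mode 1: guard c·x = 2.7789 hit at Δt = 1.5423 (t = 1.5423), x⁻ = (-0.9047, -5.1083) → reset → x⁺ = (-1.2542, -4.3375), jump to mode 0
Mode 0: flow for 0.7729 to horizon, guard not reached → x = (-3.4741, -8.5122)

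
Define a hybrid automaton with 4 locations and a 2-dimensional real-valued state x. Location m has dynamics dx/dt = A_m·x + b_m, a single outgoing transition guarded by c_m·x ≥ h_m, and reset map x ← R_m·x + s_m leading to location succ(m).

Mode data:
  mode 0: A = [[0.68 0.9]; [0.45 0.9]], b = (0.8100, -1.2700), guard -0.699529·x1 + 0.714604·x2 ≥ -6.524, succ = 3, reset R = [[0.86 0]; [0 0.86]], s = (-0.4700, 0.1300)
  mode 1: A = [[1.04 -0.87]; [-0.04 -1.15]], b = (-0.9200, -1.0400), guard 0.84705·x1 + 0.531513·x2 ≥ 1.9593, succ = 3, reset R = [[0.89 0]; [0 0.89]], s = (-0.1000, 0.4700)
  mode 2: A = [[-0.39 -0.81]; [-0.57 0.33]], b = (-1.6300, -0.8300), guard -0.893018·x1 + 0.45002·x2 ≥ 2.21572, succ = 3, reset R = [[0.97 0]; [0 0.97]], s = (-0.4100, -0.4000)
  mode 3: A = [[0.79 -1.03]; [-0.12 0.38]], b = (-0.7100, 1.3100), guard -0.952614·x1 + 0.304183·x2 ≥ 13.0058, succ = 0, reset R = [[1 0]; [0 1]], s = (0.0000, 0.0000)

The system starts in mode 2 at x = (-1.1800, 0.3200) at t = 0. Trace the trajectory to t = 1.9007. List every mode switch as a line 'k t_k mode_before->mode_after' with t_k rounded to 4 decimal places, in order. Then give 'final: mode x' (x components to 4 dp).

1 0.8070 2->3
final: 3 -9.2614 2.7710

Mode 2: guard c·x = 2.2157 hit at Δt = 0.8070 (t = 0.8070), x⁻ = (-2.2094, 0.5393) → reset → x⁺ = (-2.5531, 0.1231), jump to mode 3
Mode 3: flow for 1.0937 to horizon, guard not reached → x = (-9.2614, 2.7710)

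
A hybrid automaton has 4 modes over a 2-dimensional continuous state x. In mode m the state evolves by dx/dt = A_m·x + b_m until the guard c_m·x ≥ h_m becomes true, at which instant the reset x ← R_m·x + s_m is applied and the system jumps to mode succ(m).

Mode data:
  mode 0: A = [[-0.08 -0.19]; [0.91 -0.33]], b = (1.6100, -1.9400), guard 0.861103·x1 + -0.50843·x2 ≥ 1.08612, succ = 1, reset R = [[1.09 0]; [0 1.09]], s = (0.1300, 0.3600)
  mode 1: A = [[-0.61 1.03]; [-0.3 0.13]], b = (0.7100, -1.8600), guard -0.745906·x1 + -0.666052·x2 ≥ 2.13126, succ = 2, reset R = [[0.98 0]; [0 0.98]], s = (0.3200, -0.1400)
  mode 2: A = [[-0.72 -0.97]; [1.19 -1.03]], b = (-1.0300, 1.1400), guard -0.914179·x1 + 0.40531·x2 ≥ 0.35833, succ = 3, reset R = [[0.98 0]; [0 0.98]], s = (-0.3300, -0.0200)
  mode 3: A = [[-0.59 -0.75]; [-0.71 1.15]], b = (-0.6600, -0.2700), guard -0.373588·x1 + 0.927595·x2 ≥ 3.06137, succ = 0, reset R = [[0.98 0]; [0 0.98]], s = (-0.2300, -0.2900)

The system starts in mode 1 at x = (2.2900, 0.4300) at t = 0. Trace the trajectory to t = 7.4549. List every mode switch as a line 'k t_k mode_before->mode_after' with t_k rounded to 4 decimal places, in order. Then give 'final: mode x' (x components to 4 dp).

1 1.4598 1->2
2 2.8712 2->3
3 4.2238 3->0
4 5.6087 0->1
5 6.2989 1->2
final: 2 -0.1486 0.0027

Mode 1: guard c·x = 2.1313 hit at Δt = 1.4598 (t = 1.4598), x⁻ = (-0.0293, -3.1671) → reset → x⁺ = (0.2913, -3.2437), jump to mode 2
Mode 2: guard c·x = 0.3583 hit at Δt = 1.4114 (t = 2.8712), x⁻ = (-0.2508, 0.3185) → reset → x⁺ = (-0.5758, 0.2921), jump to mode 3
Mode 3: guard c·x = 3.0614 hit at Δt = 1.3526 (t = 4.2238), x⁻ = (-1.7302, 2.6035) → reset → x⁺ = (-1.9255, 2.2614), jump to mode 0
Mode 0: guard c·x = 1.0861 hit at Δt = 1.3849 (t = 5.6087), x⁻ = (0.3934, -1.4700) → reset → x⁺ = (0.5588, -1.2423), jump to mode 1
Mode 1: guard c·x = 2.1313 hit at Δt = 0.6902 (t = 6.2989), x⁻ = (-0.4193, -2.7303) → reset → x⁺ = (-0.0909, -2.8157), jump to mode 2
Mode 2: flow for 1.1560 to horizon, guard not reached → x = (-0.1486, 0.0027)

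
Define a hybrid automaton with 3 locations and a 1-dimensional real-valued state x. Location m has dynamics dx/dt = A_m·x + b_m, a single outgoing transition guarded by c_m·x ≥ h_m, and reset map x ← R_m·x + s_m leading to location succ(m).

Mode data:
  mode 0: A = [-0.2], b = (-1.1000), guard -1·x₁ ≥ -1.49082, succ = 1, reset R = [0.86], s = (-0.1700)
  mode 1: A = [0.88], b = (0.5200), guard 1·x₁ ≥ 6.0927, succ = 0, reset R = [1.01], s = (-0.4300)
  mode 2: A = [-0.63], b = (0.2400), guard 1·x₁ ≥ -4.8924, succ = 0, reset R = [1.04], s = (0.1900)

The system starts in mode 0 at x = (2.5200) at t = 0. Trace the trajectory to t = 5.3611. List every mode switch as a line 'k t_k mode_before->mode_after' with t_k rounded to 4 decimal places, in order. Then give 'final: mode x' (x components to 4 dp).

Mode 0: guard c·x = -1.4908 hit at Δt = 0.6867 (t = 0.6867), x⁻ = (1.4908) → reset → x⁺ = (1.1121), jump to mode 1
Mode 1: guard c·x = 6.0927 hit at Δt = 1.5537 (t = 2.2404), x⁻ = (6.0927) → reset → x⁺ = (5.7236), jump to mode 0
Mode 0: guard c·x = -1.4908 hit at Δt = 2.3671 (t = 4.6075), x⁻ = (1.4908) → reset → x⁺ = (1.1121), jump to mode 1
Mode 1: flow for 0.7536 to horizon, guard not reached → x = (2.7145)

1 0.6867 0->1
2 2.2404 1->0
3 4.6075 0->1
final: 1 2.7145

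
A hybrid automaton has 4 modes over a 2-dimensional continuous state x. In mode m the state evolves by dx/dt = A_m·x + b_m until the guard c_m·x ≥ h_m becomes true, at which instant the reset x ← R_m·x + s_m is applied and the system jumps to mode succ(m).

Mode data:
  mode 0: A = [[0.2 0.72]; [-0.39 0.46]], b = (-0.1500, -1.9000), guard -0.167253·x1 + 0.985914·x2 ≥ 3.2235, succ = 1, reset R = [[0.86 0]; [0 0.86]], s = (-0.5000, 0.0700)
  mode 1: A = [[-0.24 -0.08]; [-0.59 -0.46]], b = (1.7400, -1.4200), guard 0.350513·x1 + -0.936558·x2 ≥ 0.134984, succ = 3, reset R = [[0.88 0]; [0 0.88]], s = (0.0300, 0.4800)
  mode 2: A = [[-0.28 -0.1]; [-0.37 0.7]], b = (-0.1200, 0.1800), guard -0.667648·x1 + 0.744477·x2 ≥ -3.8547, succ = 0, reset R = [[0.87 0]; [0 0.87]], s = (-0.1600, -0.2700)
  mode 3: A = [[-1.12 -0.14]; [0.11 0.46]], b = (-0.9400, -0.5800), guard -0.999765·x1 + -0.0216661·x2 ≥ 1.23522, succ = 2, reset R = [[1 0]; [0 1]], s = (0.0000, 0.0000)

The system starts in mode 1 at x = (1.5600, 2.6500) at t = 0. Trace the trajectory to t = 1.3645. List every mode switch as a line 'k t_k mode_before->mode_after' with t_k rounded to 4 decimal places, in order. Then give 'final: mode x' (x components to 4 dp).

Mode 1: guard c·x = 0.1350 hit at Δt = 0.5924 (t = 0.5924), x⁻ = (2.2423, 0.6951) → reset → x⁺ = (2.0032, 1.0917), jump to mode 3
Mode 3: flow for 0.7721 to horizon, guard not reached → x = (0.2766, 1.1284)

1 0.5924 1->3
final: 3 0.2766 1.1284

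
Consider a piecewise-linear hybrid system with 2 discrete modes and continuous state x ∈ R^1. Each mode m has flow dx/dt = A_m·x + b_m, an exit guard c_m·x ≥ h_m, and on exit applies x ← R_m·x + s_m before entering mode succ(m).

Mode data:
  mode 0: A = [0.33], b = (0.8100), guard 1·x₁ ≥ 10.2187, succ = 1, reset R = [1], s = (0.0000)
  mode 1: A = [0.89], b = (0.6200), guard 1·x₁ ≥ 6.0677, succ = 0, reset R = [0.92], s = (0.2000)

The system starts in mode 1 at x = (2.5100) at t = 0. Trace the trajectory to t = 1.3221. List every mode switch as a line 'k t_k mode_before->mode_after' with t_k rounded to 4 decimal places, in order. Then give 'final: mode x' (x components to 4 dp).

Mode 1: guard c·x = 6.0677 hit at Δt = 0.8387 (t = 0.8387), x⁻ = (6.0677) → reset → x⁺ = (5.7823), jump to mode 0
Mode 0: flow for 0.4834 to horizon, guard not reached → x = (7.2068)

1 0.8387 1->0
final: 0 7.2068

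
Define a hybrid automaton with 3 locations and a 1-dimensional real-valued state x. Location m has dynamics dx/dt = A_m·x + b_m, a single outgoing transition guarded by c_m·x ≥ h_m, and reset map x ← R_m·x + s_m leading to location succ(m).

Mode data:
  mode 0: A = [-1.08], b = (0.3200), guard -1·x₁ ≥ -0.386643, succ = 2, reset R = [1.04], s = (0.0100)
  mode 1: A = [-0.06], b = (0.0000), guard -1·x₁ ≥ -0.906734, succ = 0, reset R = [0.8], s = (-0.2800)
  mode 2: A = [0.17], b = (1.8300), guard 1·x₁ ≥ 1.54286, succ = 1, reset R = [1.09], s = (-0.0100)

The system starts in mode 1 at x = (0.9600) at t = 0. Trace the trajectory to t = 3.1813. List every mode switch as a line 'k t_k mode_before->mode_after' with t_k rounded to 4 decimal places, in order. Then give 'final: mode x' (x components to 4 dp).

1 0.9514 1->0
2 1.4152 0->2
3 1.9821 2->1
final: 1 1.5557

Mode 1: guard c·x = -0.9067 hit at Δt = 0.9514 (t = 0.9514), x⁻ = (0.9067) → reset → x⁺ = (0.4454), jump to mode 0
Mode 0: guard c·x = -0.3866 hit at Δt = 0.4638 (t = 1.4152), x⁻ = (0.3866) → reset → x⁺ = (0.4121), jump to mode 2
Mode 2: guard c·x = 1.5429 hit at Δt = 0.5669 (t = 1.9821), x⁻ = (1.5429) → reset → x⁺ = (1.6717), jump to mode 1
Mode 1: flow for 1.1992 to horizon, guard not reached → x = (1.5557)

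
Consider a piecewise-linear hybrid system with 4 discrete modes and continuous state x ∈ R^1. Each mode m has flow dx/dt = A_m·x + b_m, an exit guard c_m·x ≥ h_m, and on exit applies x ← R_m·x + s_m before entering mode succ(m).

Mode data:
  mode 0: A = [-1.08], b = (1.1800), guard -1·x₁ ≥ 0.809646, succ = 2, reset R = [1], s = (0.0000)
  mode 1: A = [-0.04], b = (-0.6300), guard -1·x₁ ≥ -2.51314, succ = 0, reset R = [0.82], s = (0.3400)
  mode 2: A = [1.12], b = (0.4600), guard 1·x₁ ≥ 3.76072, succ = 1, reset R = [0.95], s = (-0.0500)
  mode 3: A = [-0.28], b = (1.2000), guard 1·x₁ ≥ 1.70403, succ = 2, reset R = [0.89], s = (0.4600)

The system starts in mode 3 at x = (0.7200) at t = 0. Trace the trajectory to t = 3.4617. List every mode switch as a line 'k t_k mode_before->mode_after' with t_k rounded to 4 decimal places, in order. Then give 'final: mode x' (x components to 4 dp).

1 1.1533 3->2
2 1.6516 2->1
3 2.9967 1->0
final: 0 1.8843

Mode 3: guard c·x = 1.7040 hit at Δt = 1.1533 (t = 1.1533), x⁻ = (1.7040) → reset → x⁺ = (1.9766), jump to mode 2
Mode 2: guard c·x = 3.7607 hit at Δt = 0.4983 (t = 1.6516), x⁻ = (3.7607) → reset → x⁺ = (3.5227), jump to mode 1
Mode 1: guard c·x = -2.5131 hit at Δt = 1.3451 (t = 2.9967), x⁻ = (2.5131) → reset → x⁺ = (2.4008), jump to mode 0
Mode 0: flow for 0.4650 to horizon, guard not reached → x = (1.8843)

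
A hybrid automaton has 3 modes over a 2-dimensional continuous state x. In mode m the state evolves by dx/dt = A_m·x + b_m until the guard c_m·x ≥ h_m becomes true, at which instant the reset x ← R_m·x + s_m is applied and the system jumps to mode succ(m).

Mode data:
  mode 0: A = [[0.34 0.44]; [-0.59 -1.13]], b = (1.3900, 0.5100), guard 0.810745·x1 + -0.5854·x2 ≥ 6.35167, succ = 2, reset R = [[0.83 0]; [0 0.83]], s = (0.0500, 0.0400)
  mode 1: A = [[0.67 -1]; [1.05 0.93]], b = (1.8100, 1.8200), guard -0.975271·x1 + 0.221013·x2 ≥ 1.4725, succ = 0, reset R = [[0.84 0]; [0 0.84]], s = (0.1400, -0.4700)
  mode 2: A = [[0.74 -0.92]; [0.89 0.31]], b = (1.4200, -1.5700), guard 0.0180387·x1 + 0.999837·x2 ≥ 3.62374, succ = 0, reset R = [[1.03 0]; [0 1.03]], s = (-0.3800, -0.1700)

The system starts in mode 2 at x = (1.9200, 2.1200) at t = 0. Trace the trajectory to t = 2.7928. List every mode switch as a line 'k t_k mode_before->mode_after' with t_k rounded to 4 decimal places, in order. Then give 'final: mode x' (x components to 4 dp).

Mode 2: guard c·x = 3.6237 hit at Δt = 1.0794 (t = 1.0794), x⁻ = (2.5739, 3.5779) → reset → x⁺ = (2.2711, 3.5152), jump to mode 0
Mode 0: guard c·x = 6.3517 hit at Δt = 1.4019 (t = 2.4813), x⁻ = (7.0278, -1.1171) → reset → x⁺ = (5.8830, -0.8872), jump to mode 2
Mode 2: flow for 0.3115 to horizon, guard not reached → x = (7.9926, 0.5218)

1 1.0794 2->0
2 2.4813 0->2
final: 2 7.9926 0.5218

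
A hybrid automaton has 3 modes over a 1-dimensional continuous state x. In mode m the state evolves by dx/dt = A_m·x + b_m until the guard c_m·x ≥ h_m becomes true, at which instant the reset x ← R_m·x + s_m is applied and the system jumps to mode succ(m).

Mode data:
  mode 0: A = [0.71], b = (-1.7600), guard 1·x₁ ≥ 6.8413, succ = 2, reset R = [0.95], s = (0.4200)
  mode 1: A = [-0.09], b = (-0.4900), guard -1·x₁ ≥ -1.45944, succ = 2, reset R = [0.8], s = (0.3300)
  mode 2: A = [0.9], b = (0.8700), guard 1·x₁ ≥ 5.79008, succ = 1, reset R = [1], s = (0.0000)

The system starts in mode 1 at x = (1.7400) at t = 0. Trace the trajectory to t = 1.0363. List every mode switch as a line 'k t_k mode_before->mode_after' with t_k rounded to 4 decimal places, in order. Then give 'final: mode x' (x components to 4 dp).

1 0.4426 1->2
final: 2 3.2380

Mode 1: guard c·x = -1.4594 hit at Δt = 0.4426 (t = 0.4426), x⁻ = (1.4594) → reset → x⁺ = (1.4976), jump to mode 2
Mode 2: flow for 0.5937 to horizon, guard not reached → x = (3.2380)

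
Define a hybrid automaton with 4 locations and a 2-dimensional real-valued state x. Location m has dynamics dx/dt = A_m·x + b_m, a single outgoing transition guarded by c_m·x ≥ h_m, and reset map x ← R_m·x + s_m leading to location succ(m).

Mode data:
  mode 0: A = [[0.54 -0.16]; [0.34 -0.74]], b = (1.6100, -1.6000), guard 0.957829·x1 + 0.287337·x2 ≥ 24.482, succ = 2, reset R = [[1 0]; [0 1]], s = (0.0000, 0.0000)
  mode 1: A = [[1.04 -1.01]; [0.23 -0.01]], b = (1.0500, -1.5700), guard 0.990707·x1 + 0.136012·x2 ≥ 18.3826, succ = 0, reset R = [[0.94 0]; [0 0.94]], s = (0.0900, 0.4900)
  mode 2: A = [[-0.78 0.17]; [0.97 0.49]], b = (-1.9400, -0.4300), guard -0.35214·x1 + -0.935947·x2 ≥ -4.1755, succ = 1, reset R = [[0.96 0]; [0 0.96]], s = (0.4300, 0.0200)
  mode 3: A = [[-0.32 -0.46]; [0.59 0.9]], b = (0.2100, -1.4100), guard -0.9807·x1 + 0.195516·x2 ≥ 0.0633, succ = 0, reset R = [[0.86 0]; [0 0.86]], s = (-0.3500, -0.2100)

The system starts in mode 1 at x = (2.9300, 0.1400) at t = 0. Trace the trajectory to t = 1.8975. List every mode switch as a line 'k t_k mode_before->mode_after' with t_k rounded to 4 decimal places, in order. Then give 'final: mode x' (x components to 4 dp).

1 1.5329 1->0
final: 0 21.7449 2.5834

Mode 1: guard c·x = 18.3826 hit at Δt = 1.5329 (t = 1.5329), x⁻ = (18.4423, 0.8208) → reset → x⁺ = (17.4258, 1.2616), jump to mode 0
Mode 0: flow for 0.3646 to horizon, guard not reached → x = (21.7449, 2.5834)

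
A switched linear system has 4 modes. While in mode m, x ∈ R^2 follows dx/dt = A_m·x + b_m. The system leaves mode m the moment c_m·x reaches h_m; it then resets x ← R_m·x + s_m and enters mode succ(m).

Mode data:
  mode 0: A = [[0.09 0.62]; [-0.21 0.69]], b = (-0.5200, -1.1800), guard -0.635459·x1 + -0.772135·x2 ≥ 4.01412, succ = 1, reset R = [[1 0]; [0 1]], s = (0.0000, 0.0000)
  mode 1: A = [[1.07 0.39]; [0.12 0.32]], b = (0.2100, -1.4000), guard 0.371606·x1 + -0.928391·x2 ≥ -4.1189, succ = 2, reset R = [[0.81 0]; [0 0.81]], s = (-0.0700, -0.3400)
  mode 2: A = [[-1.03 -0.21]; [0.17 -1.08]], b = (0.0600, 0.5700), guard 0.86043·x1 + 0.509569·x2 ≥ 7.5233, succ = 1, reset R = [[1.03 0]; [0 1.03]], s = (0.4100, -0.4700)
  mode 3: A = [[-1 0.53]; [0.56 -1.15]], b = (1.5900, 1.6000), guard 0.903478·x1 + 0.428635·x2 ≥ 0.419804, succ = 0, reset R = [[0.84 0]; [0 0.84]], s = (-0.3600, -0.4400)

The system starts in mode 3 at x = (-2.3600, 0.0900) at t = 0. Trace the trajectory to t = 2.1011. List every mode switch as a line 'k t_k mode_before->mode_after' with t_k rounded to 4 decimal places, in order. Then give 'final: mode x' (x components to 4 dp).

Mode 3: guard c·x = 0.4198 hit at Δt = 0.9142 (t = 0.9142), x⁻ = (0.1321, 0.7009) → reset → x⁺ = (-0.2490, 0.1488), jump to mode 0
Mode 0: flow for 1.1869 to horizon, guard not reached → x = (-1.4017, -1.5866)

1 0.9142 3->0
final: 0 -1.4017 -1.5866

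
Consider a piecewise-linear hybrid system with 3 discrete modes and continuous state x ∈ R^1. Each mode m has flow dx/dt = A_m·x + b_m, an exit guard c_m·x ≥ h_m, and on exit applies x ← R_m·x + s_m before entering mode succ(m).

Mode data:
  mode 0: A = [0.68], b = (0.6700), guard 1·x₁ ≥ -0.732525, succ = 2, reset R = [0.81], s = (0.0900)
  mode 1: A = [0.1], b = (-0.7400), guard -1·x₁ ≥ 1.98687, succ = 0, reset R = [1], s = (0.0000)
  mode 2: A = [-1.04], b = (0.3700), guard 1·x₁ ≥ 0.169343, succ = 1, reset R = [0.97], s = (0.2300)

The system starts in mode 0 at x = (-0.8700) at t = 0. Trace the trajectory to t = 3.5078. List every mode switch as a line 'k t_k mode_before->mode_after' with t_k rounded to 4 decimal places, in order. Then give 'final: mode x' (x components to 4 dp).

Mode 0: guard c·x = -0.7325 hit at Δt = 1.1544 (t = 1.1544), x⁻ = (-0.7325) → reset → x⁺ = (-0.5033), jump to mode 2
Mode 2: guard c·x = 0.1693 hit at Δt = 1.4691 (t = 2.6235), x⁻ = (0.1693) → reset → x⁺ = (0.3943), jump to mode 1
Mode 1: flow for 0.8843 to horizon, guard not reached → x = (-0.2535)

1 1.1544 0->2
2 2.6235 2->1
final: 1 -0.2535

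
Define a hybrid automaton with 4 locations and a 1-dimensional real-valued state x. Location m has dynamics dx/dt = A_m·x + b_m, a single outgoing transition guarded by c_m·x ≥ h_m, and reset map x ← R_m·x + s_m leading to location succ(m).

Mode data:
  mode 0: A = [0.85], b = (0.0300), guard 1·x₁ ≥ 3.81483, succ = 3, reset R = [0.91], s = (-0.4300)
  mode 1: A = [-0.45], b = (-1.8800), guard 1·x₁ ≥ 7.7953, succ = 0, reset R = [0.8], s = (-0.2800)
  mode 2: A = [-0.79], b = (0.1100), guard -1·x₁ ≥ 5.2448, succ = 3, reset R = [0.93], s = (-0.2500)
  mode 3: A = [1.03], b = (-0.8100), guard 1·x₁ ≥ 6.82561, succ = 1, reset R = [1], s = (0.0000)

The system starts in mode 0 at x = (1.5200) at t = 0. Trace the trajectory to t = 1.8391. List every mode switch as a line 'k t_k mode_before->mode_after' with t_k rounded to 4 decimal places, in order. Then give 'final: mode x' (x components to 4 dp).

1 1.0664 0->3
final: 3 5.7846

Mode 0: guard c·x = 3.8148 hit at Δt = 1.0664 (t = 1.0664), x⁻ = (3.8148) → reset → x⁺ = (3.0415), jump to mode 3
Mode 3: flow for 0.7727 to horizon, guard not reached → x = (5.7846)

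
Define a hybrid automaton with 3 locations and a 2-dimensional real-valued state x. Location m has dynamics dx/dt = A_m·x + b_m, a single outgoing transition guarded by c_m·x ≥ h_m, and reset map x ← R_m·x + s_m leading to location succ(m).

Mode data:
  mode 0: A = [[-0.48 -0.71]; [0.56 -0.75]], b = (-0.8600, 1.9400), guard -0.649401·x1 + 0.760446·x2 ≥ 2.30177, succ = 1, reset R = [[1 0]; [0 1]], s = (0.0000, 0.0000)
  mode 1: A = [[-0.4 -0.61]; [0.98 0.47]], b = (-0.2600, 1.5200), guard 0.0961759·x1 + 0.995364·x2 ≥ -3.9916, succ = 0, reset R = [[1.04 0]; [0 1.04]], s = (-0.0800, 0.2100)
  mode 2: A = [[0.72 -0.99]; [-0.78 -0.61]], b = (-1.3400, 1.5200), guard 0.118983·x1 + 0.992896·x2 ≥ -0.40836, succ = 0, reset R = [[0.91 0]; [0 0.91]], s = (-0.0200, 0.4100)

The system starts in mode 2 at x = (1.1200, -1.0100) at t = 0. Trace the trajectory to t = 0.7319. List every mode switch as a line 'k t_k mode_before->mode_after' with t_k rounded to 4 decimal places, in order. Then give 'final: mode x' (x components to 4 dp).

1 0.4244 2->0
final: 0 0.6551 0.5891

Mode 2: guard c·x = -0.4084 hit at Δt = 0.4244 (t = 0.4244), x⁻ = (1.2401, -0.5599) → reset → x⁺ = (1.1085, -0.0995), jump to mode 0
Mode 0: flow for 0.3075 to horizon, guard not reached → x = (0.6551, 0.5891)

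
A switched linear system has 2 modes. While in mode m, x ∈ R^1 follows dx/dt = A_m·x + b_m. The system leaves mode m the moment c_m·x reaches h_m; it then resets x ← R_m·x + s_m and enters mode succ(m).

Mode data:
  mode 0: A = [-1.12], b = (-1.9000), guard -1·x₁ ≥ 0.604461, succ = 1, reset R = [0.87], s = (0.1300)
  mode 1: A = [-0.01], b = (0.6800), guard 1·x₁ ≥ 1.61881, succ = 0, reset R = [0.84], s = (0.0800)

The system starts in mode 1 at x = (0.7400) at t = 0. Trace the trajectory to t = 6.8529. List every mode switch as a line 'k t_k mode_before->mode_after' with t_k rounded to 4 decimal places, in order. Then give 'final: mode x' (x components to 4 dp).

Mode 1: guard c·x = 1.6188 hit at Δt = 1.3152 (t = 1.3152), x⁻ = (1.6188) → reset → x⁺ = (1.4398), jump to mode 0
Mode 0: guard c·x = 0.6045 hit at Δt = 0.9420 (t = 2.2572), x⁻ = (-0.6045) → reset → x⁺ = (-0.3959), jump to mode 1
Mode 1: guard c·x = 1.6188 hit at Δt = 2.9899 (t = 5.2471), x⁻ = (1.6188) → reset → x⁺ = (1.4398), jump to mode 0
Mode 0: guard c·x = 0.6045 hit at Δt = 0.9420 (t = 6.1891), x⁻ = (-0.6045) → reset → x⁺ = (-0.3959), jump to mode 1
Mode 1: flow for 0.6638 to horizon, guard not reached → x = (0.0566)

1 1.3152 1->0
2 2.2572 0->1
3 5.2471 1->0
4 6.1891 0->1
final: 1 0.0566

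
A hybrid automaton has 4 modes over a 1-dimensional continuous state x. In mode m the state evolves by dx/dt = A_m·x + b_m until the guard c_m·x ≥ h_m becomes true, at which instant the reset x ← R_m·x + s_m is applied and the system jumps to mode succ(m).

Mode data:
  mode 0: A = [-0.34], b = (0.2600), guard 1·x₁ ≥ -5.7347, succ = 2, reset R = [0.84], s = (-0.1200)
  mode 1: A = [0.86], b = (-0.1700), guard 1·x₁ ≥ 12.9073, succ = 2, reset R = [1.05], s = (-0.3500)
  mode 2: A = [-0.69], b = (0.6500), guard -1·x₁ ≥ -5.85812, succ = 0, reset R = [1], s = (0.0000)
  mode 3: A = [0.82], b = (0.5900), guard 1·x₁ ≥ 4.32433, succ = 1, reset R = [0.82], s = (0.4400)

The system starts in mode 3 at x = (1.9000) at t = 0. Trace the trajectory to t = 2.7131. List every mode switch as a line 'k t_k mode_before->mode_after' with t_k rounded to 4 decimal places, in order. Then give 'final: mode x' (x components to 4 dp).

Mode 3: guard c·x = 4.3243 hit at Δt = 0.7990 (t = 0.7990), x⁻ = (4.3243) → reset → x⁺ = (3.9860), jump to mode 1
Mode 1: guard c·x = 12.9073 hit at Δt = 1.4075 (t = 2.2065), x⁻ = (12.9073) → reset → x⁺ = (13.2027), jump to mode 2
Mode 2: flow for 0.5066 to horizon, guard not reached → x = (9.5858)

1 0.7990 3->1
2 2.2065 1->2
final: 2 9.5858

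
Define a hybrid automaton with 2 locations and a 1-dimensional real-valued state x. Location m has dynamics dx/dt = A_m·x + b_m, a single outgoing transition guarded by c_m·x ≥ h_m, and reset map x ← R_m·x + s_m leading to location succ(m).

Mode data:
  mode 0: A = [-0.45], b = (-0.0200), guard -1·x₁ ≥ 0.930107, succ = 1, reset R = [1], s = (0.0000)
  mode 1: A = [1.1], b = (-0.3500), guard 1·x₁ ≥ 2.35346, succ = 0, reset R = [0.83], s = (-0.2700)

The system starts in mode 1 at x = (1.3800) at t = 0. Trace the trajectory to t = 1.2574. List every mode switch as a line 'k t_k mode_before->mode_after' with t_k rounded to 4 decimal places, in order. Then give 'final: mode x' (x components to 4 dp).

1 0.5915 1->0
final: 0 1.2360

Mode 1: guard c·x = 2.3535 hit at Δt = 0.5915 (t = 0.5915), x⁻ = (2.3535) → reset → x⁺ = (1.6834), jump to mode 0
Mode 0: flow for 0.6659 to horizon, guard not reached → x = (1.2360)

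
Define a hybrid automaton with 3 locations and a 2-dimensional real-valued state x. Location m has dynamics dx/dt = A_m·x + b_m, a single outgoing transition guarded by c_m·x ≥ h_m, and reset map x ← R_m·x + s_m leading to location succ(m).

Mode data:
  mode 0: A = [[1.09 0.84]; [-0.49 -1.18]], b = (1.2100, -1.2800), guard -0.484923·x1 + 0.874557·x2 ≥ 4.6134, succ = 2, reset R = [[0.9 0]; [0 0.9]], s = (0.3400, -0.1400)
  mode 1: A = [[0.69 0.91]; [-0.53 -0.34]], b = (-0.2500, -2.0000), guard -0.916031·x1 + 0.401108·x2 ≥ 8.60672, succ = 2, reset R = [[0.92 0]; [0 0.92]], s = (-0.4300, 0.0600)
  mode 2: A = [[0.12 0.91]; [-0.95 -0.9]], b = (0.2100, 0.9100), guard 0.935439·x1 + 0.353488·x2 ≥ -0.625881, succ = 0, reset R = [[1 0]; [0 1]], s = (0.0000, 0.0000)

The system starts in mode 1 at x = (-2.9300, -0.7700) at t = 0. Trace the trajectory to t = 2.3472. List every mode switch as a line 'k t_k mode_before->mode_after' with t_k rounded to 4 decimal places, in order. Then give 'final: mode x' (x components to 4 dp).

Mode 1: guard c·x = 8.6067 hit at Δt = 1.3778 (t = 1.3778), x⁻ = (-9.0620, 0.7621) → reset → x⁺ = (-8.7670, 0.7611), jump to mode 2
Mode 2: flow for 0.9694 to horizon, guard not reached → x = (-6.1760, 5.6098)

1 1.3778 1->2
final: 2 -6.1760 5.6098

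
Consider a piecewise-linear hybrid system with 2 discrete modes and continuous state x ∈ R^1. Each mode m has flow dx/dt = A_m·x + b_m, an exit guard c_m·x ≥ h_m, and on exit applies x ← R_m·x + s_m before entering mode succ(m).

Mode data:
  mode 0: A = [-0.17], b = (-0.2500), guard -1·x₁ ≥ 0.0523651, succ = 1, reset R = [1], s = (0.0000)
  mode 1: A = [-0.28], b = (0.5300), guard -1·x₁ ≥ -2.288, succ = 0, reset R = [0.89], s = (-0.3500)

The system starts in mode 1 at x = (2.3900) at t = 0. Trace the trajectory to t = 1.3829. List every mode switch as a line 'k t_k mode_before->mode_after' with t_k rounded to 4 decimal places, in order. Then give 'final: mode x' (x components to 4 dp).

Mode 1: guard c·x = -2.2880 hit at Δt = 0.8201 (t = 0.8201), x⁻ = (2.2880) → reset → x⁺ = (1.6863), jump to mode 0
Mode 0: flow for 0.5628 to horizon, guard not reached → x = (1.3983)

1 0.8201 1->0
final: 0 1.3983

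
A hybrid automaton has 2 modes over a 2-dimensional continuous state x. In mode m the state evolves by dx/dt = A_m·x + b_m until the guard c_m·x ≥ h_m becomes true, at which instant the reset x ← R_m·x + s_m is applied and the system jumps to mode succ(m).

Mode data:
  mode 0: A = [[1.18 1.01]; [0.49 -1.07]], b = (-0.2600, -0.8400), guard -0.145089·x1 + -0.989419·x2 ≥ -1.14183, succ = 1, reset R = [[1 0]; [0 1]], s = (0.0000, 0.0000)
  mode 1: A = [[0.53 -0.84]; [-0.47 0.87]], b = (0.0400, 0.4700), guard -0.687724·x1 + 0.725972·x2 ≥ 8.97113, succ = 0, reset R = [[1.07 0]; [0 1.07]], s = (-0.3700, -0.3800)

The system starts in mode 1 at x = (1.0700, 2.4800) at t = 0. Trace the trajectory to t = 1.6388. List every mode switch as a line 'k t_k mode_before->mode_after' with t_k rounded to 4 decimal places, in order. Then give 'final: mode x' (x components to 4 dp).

Mode 1: guard c·x = 8.9711 hit at Δt = 1.2008 (t = 1.2008), x⁻ = (-4.1505, 8.4256) → reset → x⁺ = (-4.8110, 8.6354), jump to mode 0
Mode 0: flow for 0.4380 to horizon, guard not reached → x = (-4.4507, 4.3438)

1 1.2008 1->0
final: 0 -4.4507 4.3438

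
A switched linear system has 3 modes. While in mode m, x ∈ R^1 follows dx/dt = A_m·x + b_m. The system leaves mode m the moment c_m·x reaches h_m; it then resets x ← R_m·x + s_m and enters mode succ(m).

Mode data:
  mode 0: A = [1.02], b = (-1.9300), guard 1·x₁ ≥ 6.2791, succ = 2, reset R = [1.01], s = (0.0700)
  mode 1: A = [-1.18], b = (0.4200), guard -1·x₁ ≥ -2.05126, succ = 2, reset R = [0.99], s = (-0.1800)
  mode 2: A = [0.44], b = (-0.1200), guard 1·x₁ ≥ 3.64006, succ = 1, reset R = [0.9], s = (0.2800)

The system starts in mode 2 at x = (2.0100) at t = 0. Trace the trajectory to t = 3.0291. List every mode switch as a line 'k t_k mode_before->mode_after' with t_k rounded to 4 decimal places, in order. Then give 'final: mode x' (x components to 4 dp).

Mode 2: guard c·x = 3.6401 hit at Δt = 1.5041 (t = 1.5041), x⁻ = (3.6401) → reset → x⁺ = (3.5561), jump to mode 1
Mode 1: guard c·x = -2.0513 hit at Δt = 0.5384 (t = 2.0425), x⁻ = (2.0513) → reset → x⁺ = (1.8507), jump to mode 2
Mode 2: flow for 0.9866 to horizon, guard not reached → x = (2.7085)

1 1.5041 2->1
2 2.0425 1->2
final: 2 2.7085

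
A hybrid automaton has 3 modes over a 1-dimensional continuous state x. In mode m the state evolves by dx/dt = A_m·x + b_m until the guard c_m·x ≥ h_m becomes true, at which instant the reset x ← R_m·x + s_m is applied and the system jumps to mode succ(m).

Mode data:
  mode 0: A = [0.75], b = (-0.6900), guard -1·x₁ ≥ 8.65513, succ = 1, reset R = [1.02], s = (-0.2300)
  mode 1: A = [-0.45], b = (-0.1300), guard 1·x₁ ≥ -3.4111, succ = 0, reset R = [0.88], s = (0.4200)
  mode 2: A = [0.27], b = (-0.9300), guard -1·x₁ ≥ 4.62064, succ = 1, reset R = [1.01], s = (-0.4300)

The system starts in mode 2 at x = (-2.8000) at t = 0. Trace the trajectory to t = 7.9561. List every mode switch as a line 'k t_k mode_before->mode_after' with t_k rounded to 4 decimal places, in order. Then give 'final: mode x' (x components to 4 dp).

Mode 2: guard c·x = 4.6206 hit at Δt = 0.9476 (t = 0.9476), x⁻ = (-4.6206) → reset → x⁺ = (-5.0968), jump to mode 1
Mode 1: guard c·x = -3.4111 hit at Δt = 0.9594 (t = 1.9070), x⁻ = (-3.4111) → reset → x⁺ = (-2.5818), jump to mode 0
Mode 0: guard c·x = 8.6551 hit at Δt = 1.3412 (t = 3.2482), x⁻ = (-8.6551) → reset → x⁺ = (-9.0582), jump to mode 1
Mode 1: guard c·x = -3.4111 hit at Δt = 2.2949 (t = 5.5431), x⁻ = (-3.4111) → reset → x⁺ = (-2.5818), jump to mode 0
Mode 0: guard c·x = 8.6551 hit at Δt = 1.3412 (t = 6.8843), x⁻ = (-8.6551) → reset → x⁺ = (-9.0582), jump to mode 1
Mode 1: flow for 1.0718 to horizon, guard not reached → x = (-5.7028)

1 0.9476 2->1
2 1.9070 1->0
3 3.2482 0->1
4 5.5431 1->0
5 6.8843 0->1
final: 1 -5.7028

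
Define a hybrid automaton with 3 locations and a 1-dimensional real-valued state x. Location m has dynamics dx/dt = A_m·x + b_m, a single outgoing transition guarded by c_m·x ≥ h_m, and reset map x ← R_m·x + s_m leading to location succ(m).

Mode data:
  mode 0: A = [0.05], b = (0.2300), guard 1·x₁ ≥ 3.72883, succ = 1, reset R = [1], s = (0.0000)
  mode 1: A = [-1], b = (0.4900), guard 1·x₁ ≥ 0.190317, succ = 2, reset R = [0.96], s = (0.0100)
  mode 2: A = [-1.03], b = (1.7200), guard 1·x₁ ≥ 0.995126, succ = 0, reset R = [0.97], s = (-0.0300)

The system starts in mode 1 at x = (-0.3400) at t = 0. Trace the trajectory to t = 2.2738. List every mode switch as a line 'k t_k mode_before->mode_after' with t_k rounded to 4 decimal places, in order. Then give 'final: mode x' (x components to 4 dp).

1 1.0187 1->2
2 1.7794 2->0
final: 0 1.0738

Mode 1: guard c·x = 0.1903 hit at Δt = 1.0187 (t = 1.0187), x⁻ = (0.1903) → reset → x⁺ = (0.1927), jump to mode 2
Mode 2: guard c·x = 0.9951 hit at Δt = 0.7607 (t = 1.7794), x⁻ = (0.9951) → reset → x⁺ = (0.9353), jump to mode 0
Mode 0: flow for 0.4944 to horizon, guard not reached → x = (1.0738)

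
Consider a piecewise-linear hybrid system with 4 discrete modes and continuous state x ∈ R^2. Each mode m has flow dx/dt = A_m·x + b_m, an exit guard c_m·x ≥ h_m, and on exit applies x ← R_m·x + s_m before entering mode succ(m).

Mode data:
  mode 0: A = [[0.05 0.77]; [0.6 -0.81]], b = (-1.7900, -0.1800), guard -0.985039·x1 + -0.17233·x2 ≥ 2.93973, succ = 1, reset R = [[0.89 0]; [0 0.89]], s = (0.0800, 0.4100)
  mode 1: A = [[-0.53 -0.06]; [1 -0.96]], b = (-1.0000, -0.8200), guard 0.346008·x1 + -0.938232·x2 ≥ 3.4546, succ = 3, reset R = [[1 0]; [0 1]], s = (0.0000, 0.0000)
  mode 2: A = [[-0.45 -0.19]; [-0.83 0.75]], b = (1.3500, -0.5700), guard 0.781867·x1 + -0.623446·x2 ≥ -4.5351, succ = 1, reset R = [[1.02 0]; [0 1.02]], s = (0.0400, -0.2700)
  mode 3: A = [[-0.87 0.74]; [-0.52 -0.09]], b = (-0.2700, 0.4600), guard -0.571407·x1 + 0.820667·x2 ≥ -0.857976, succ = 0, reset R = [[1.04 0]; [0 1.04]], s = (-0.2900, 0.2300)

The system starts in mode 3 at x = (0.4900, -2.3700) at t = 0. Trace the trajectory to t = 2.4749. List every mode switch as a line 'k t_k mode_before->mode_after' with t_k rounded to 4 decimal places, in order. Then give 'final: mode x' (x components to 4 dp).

Mode 3: guard c·x = -0.8580 hit at Δt = 0.8930 (t = 0.8930), x⁻ = (-0.8651, -1.6478) → reset → x⁺ = (-1.1897, -1.4837), jump to mode 0
Mode 0: guard c·x = 2.9397 hit at Δt = 0.5024 (t = 1.3954), x⁻ = (-2.7121, -1.5564) → reset → x⁺ = (-2.3338, -0.9752), jump to mode 1
Mode 1: flow for 1.0795 to horizon, guard not reached → x = (-2.0470, -2.3486)

1 0.8930 3->0
2 1.3954 0->1
final: 1 -2.0470 -2.3486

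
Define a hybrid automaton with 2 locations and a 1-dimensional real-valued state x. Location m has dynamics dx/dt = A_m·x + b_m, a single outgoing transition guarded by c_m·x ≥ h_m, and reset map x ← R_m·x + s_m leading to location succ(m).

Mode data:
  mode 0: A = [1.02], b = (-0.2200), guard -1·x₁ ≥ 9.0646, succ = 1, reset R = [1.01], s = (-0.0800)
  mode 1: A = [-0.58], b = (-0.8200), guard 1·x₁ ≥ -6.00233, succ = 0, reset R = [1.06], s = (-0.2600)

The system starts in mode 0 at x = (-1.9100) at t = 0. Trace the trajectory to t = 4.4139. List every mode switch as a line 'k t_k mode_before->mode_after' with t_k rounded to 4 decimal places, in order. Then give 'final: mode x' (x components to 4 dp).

Mode 0: guard c·x = 9.0646 hit at Δt = 1.4449 (t = 1.4449), x⁻ = (-9.0646) → reset → x⁺ = (-9.2352), jump to mode 1
Mode 1: guard c·x = -6.0023 hit at Δt = 0.9195 (t = 2.3644), x⁻ = (-6.0023) → reset → x⁺ = (-6.6225), jump to mode 0
Mode 0: guard c·x = 9.0646 hit at Δt = 0.2994 (t = 2.6638), x⁻ = (-9.0646) → reset → x⁺ = (-9.2352), jump to mode 1
Mode 1: guard c·x = -6.0023 hit at Δt = 0.9195 (t = 3.5833), x⁻ = (-6.0023) → reset → x⁺ = (-6.6225), jump to mode 0
Mode 0: guard c·x = 9.0646 hit at Δt = 0.2994 (t = 3.8827), x⁻ = (-9.0646) → reset → x⁺ = (-9.2352), jump to mode 1
Mode 1: flow for 0.5312 to horizon, guard not reached → x = (-7.1612)

1 1.4449 0->1
2 2.3644 1->0
3 2.6638 0->1
4 3.5833 1->0
5 3.8827 0->1
final: 1 -7.1612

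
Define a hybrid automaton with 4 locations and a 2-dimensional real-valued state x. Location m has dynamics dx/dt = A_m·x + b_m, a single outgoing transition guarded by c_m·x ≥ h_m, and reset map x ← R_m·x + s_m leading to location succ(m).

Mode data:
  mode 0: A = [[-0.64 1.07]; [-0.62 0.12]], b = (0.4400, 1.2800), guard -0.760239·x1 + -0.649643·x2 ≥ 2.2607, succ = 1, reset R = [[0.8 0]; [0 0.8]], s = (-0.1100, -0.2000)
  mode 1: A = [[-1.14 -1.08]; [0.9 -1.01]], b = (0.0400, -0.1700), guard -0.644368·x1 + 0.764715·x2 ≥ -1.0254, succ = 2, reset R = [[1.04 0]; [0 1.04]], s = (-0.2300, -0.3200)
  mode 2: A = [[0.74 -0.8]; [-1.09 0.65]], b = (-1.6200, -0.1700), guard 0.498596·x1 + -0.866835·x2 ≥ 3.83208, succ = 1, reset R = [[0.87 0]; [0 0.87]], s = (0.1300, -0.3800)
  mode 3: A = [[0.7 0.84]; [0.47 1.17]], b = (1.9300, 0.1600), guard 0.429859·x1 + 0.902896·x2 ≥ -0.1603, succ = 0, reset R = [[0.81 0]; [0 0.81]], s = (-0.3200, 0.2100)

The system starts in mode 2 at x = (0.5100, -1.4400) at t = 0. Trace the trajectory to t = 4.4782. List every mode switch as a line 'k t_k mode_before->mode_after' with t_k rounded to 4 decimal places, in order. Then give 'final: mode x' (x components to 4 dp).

Mode 2: guard c·x = 3.8321 hit at Δt = 0.8998 (t = 0.8998), x⁻ = (1.2572, -3.6977) → reset → x⁺ = (1.2237, -3.5970), jump to mode 1
Mode 1: guard c·x = -1.0254 hit at Δt = 1.1531 (t = 2.0529), x⁻ = (1.2376, -0.2981) → reset → x⁺ = (1.0571, -0.6300), jump to mode 2
Mode 2: guard c·x = 3.8321 hit at Δt = 1.0468 (t = 3.0997), x⁻ = (1.7896, -3.3914) → reset → x⁺ = (1.6869, -3.3305), jump to mode 1
Mode 1: guard c·x = -1.0254 hit at Δt = 1.0732 (t = 4.1729), x⁻ = (1.3040, -0.2421) → reset → x⁺ = (1.1261, -0.5718), jump to mode 2
Mode 2: flow for 0.3053 to horizon, guard not reached → x = (1.0884, -1.1585)

1 0.8998 2->1
2 2.0529 1->2
3 3.0997 2->1
4 4.1729 1->2
final: 2 1.0884 -1.1585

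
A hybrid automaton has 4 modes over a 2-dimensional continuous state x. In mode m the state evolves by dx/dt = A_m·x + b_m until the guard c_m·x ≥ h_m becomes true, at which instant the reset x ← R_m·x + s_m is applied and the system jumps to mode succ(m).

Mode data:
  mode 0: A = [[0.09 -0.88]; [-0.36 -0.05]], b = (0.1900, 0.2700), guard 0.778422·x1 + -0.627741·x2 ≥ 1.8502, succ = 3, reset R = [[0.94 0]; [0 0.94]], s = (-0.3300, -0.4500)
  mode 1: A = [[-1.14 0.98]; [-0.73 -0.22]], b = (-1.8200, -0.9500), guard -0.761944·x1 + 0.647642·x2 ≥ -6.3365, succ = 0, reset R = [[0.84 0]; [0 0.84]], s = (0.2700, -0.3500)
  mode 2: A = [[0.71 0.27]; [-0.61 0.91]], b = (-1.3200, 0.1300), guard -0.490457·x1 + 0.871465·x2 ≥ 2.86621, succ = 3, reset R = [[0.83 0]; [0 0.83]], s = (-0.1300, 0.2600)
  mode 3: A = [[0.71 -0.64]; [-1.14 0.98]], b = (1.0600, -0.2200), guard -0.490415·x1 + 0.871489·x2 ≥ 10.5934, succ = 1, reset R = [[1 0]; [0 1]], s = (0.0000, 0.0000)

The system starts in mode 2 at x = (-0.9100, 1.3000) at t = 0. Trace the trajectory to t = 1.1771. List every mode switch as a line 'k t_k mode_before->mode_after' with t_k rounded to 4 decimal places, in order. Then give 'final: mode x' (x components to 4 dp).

Mode 2: guard c·x = 2.8662 hit at Δt = 0.4214 (t = 0.4214), x⁻ = (-1.6429, 2.3644) → reset → x⁺ = (-1.4936, 2.2224), jump to mode 3
Mode 3: flow for 0.7557 to horizon, guard not reached → x = (-4.1133, 7.3935)

1 0.4214 2->3
final: 3 -4.1133 7.3935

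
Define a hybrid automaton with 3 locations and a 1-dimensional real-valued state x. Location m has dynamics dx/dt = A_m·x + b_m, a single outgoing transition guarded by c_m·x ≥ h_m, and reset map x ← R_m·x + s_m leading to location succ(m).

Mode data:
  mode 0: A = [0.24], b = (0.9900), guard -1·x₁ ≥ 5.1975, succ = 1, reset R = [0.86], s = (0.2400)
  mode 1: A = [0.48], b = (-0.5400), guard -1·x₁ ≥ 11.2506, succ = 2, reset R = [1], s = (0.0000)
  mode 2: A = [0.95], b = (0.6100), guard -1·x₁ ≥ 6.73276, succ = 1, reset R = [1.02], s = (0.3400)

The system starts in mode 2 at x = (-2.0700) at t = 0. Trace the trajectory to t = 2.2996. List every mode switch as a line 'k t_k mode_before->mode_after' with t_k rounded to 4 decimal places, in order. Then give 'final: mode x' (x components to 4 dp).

1 1.5269 2->1
final: 1 -9.9636

Mode 2: guard c·x = 6.7328 hit at Δt = 1.5269 (t = 1.5269), x⁻ = (-6.7328) → reset → x⁺ = (-6.5274), jump to mode 1
Mode 1: flow for 0.7727 to horizon, guard not reached → x = (-9.9636)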